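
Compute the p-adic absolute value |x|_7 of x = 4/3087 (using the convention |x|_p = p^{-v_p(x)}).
|4/3087|_7 = 343

Step 1 — compute v_7(x) by factoring powers of 7 out of the numerator and denominator: v_7(4/3087) = -3. Step 2 — apply |x|_p = p^{-v_p(x)} = 7^{3} = 343.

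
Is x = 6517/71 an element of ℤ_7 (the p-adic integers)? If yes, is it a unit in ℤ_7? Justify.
x ∈ ℤ_7 but not a unit; v_7(x) = 3 > 0

ℤ_7 = {x ∈ ℚ_7 : v_7(x) ≥ 0} and ℤ_7^× = {x ∈ ℤ_7 : v_7(x) = 0}. Here v_7(6517/71) = v_7(num) − v_7(den) = 3; compare against these criteria.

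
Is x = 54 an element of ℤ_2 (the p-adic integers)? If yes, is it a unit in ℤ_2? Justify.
x ∈ ℤ_2 but not a unit; v_2(x) = 1 > 0

ℤ_2 = {x ∈ ℚ_2 : v_2(x) ≥ 0} and ℤ_2^× = {x ∈ ℤ_2 : v_2(x) = 0}. Here v_2(54) = v_2(num) − v_2(den) = 1; compare against these criteria.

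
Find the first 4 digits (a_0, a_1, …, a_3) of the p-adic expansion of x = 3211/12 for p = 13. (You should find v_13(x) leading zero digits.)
(a_0, …, a_3) = (0, 0, 7, 5)

v_13(3211/12) = 2, so a_0 = ... = a_1 = 0. Factor out: x = 13^2 · u with u = 19/12 a unit in ℤ_13. Expand u iteratively via a_{v+i} = u_i mod 13, u_{i+1} = (u_i − a_{v+i})/13:
  u_0 = 19/12;  a_2 = 7;  u_1 = (u_0 − 7)/13 = -5/12
  u_1 = -5/12;  a_3 = 5;  u_2 = (u_1 − 5)/13 = -5/12
Digits: (0, 0, 7, 5).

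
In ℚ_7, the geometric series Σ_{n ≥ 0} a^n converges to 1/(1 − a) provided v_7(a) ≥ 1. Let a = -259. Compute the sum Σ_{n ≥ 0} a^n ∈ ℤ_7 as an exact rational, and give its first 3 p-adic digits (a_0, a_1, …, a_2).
Σ a^n = 1/(1 − a) = 1/260;  first 3 digits = (1, 5, 5)

v_7(a) = 1 ≥ 1, so the series converges in ℤ_7 to 1/(1 − a) = 1/(1 − (-259)) = 1/260. Expand this rational in ℤ_7: compute digits iteratively via d_i = x_i mod 7, x_{i+1} = (x_i − d_i)/7. The first 3 digits are (1, 5, 5).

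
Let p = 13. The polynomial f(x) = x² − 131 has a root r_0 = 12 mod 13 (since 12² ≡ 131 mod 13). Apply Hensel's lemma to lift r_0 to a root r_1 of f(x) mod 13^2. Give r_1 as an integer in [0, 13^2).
r_1 = 103 (mod 169)

Hensel's recurrence: r_{i+1} = r_i − f(r_i)·(f′(r_i))^{-1} mod 13^{i+2}, with f′(x) = 2x. Iterate:
  r_0 = 12 (mod 13)
  r_1 = 103 (mod 169)
Final: r_1 = 103, and one checks f(r_1) ≡ 0 mod 13^2.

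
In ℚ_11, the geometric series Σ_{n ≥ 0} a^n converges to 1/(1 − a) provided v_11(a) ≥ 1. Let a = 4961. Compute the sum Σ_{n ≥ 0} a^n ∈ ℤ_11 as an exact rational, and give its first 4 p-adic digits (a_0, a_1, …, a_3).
Σ a^n = 1/(1 − a) = -1/4960;  first 4 digits = (1, 0, 8, 3)

v_11(a) = 2 ≥ 1, so the series converges in ℤ_11 to 1/(1 − a) = 1/(1 − 4961) = -1/4960. Expand this rational in ℤ_11: compute digits iteratively via d_i = x_i mod 11, x_{i+1} = (x_i − d_i)/11. The first 4 digits are (1, 0, 8, 3).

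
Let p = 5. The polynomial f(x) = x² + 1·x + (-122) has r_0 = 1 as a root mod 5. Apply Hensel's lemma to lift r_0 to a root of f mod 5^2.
r_1 = 16 (mod 25)

Hensel: r_{i+1} = r_i − f(r_i)·(f′(r_i))^{-1} mod 5^{i+2}, f′(x) = 2x + 1. Iterate:
  r_0 = 1 (mod 5)
  r_1 = 16 (mod 25)
Final: r = 16 satisfies f(r) ≡ 0 mod 5^2.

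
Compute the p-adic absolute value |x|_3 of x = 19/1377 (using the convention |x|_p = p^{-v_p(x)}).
|19/1377|_3 = 81

Step 1 — compute v_3(x) by factoring powers of 3 out of the numerator and denominator: v_3(19/1377) = -4. Step 2 — apply |x|_p = p^{-v_p(x)} = 3^{4} = 81.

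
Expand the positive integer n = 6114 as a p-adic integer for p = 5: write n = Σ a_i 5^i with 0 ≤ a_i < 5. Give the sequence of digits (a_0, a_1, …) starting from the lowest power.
(a_0, a_1, …) = (4, 2, 4, 3, 4, 1)

Repeated division by 5 gives the digits low-to-high: 6114 = 4 + 2·5^1 + 4·5^2 + 3·5^3 + 4·5^4 + 1·5^5. Digit sequence: (4, 2, 4, 3, 4, 1).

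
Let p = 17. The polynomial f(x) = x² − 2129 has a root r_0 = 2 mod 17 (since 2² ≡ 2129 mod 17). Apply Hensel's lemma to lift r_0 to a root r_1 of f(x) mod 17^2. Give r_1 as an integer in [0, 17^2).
r_1 = 172 (mod 289)

Hensel's recurrence: r_{i+1} = r_i − f(r_i)·(f′(r_i))^{-1} mod 17^{i+2}, with f′(x) = 2x. Iterate:
  r_0 = 2 (mod 17)
  r_1 = 172 (mod 289)
Final: r_1 = 172, and one checks f(r_1) ≡ 0 mod 17^2.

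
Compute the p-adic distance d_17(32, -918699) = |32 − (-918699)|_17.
d_17(32, -918699) = 1/83521

Step 1 — x − y = 32 − (-918699) = 918731. Step 2 — v_17(918731) = 4 (factor: 918731 = (17^4 · 11); the sign does not affect v_p). Step 3 — |x − y|_17 = 17^{-4} = 1/83521.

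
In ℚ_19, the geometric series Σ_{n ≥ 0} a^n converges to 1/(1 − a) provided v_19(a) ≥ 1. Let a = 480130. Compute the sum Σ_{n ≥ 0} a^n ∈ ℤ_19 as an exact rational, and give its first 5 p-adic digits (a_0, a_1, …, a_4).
Σ a^n = 1/(1 − a) = -1/480129;  first 5 digits = (1, 0, 0, 13, 3)

v_19(a) = 3 ≥ 1, so the series converges in ℤ_19 to 1/(1 − a) = 1/(1 − 480130) = -1/480129. Expand this rational in ℤ_19: compute digits iteratively via d_i = x_i mod 19, x_{i+1} = (x_i − d_i)/19. The first 5 digits are (1, 0, 0, 13, 3).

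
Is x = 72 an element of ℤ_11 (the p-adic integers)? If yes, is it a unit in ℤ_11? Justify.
x ∈ ℤ_11^× (unit); v_11(x) = 0

ℤ_11 = {x ∈ ℚ_11 : v_11(x) ≥ 0} and ℤ_11^× = {x ∈ ℤ_11 : v_11(x) = 0}. Here v_11(72) = v_11(num) − v_11(den) = 0; compare against these criteria.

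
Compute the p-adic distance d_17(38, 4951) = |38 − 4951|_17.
d_17(38, 4951) = 1/4913

Step 1 — x − y = 38 − 4951 = -4913. Step 2 — v_17(-4913) = 3 (factor: -4913 = −(17^3 · 1); the sign does not affect v_p). Step 3 — |x − y|_17 = 17^{-3} = 1/4913.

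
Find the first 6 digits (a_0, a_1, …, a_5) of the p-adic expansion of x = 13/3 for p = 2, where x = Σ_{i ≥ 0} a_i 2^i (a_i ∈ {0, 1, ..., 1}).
(a_0, …, a_5) = (1, 1, 1, 1, 0, 1)

v_2(13/3) = 0 (numerator and denominator both coprime to 2), so x ∈ ℤ_2^×. Compute digits iteratively via a_i = x_i mod 2, x_{i+1} = (x_i − a_i)/2, with x_0 = x:
  x_0 = 13/3;  a_0 = 1;  x_1 = (x_0 − 1)/2 = 5/3
  x_1 = 5/3;  a_1 = 1;  x_2 = (x_1 − 1)/2 = 1/3
  x_2 = 1/3;  a_2 = 1;  x_3 = (x_2 − 1)/2 = -1/3
  x_3 = -1/3;  a_3 = 1;  x_4 = (x_3 − 1)/2 = -2/3
  x_4 = -2/3;  a_4 = 0;  x_5 = (x_4 − 0)/2 = -1/3
  x_5 = -1/3;  a_5 = 1;  x_6 = (x_5 − 1)/2 = -2/3
Digits: (1, 1, 1, 1, 0, 1).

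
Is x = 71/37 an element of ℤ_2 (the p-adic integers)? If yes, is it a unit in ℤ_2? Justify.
x ∈ ℤ_2^× (unit); v_2(x) = 0

ℤ_2 = {x ∈ ℚ_2 : v_2(x) ≥ 0} and ℤ_2^× = {x ∈ ℤ_2 : v_2(x) = 0}. Here v_2(71/37) = v_2(num) − v_2(den) = 0; compare against these criteria.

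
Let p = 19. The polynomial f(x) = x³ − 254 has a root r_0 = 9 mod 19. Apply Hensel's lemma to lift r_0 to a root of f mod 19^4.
r_3 = 110684 (mod 130321)

Hensel: r_{i+1} = r_i − f(r_i)/f′(r_i) mod 19^{i+2}, where f′(x) = 3x². Iterate:
  r_0 = 9 (mod 19)
  r_1 = 218 (mod 361)
  r_2 = 940 (mod 6859)
  r_3 = 110684 (mod 130321)
Final: r = 110684 with f(r) ≡ 0 mod 19^4.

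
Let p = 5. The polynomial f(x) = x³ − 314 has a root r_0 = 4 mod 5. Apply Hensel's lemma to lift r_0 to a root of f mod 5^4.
r_3 = 504 (mod 625)

Hensel: r_{i+1} = r_i − f(r_i)/f′(r_i) mod 5^{i+2}, where f′(x) = 3x². Iterate:
  r_0 = 4 (mod 5)
  r_1 = 4 (mod 25)
  r_2 = 4 (mod 125)
  r_3 = 504 (mod 625)
Final: r = 504 with f(r) ≡ 0 mod 5^4.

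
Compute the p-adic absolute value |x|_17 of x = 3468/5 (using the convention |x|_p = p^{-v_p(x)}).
|3468/5|_17 = 1/289

Step 1 — compute v_17(x) by factoring powers of 17 out of the numerator and denominator: v_17(3468/5) = 2. Step 2 — apply |x|_p = p^{-v_p(x)} = 17^{-2} = 1/289.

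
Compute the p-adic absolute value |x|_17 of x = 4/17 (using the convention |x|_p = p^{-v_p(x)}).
|4/17|_17 = 17

Step 1 — compute v_17(x) by factoring powers of 17 out of the numerator and denominator: v_17(4/17) = -1. Step 2 — apply |x|_p = p^{-v_p(x)} = 17^{1} = 17.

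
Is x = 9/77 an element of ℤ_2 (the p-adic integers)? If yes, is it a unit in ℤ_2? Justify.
x ∈ ℤ_2^× (unit); v_2(x) = 0

ℤ_2 = {x ∈ ℚ_2 : v_2(x) ≥ 0} and ℤ_2^× = {x ∈ ℤ_2 : v_2(x) = 0}. Here v_2(9/77) = v_2(num) − v_2(den) = 0; compare against these criteria.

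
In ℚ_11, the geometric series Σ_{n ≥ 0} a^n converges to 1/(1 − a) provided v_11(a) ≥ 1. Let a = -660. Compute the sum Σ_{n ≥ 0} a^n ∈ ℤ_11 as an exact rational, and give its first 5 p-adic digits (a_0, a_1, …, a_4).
Σ a^n = 1/(1 − a) = 1/661;  first 5 digits = (1, 6, 8, 3, 4)

v_11(a) = 1 ≥ 1, so the series converges in ℤ_11 to 1/(1 − a) = 1/(1 − (-660)) = 1/661. Expand this rational in ℤ_11: compute digits iteratively via d_i = x_i mod 11, x_{i+1} = (x_i − d_i)/11. The first 5 digits are (1, 6, 8, 3, 4).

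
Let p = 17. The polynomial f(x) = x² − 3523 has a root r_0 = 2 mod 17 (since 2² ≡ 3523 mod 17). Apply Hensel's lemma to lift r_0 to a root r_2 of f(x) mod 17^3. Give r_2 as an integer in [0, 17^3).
r_2 = 1532 (mod 4913)

Hensel's recurrence: r_{i+1} = r_i − f(r_i)·(f′(r_i))^{-1} mod 17^{i+2}, with f′(x) = 2x. Iterate:
  r_0 = 2 (mod 17)
  r_1 = 87 (mod 289)
  r_2 = 1532 (mod 4913)
Final: r_2 = 1532, and one checks f(r_2) ≡ 0 mod 17^3.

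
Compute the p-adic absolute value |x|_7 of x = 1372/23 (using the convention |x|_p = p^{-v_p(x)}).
|1372/23|_7 = 1/343

Step 1 — compute v_7(x) by factoring powers of 7 out of the numerator and denominator: v_7(1372/23) = 3. Step 2 — apply |x|_p = p^{-v_p(x)} = 7^{-3} = 1/343.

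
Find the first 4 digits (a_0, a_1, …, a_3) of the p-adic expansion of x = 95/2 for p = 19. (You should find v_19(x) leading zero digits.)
(a_0, …, a_3) = (0, 12, 9, 9)

v_19(95/2) = 1, so a_0 = ... = a_0 = 0. Factor out: x = 19^1 · u with u = 5/2 a unit in ℤ_19. Expand u iteratively via a_{v+i} = u_i mod 19, u_{i+1} = (u_i − a_{v+i})/19:
  u_0 = 5/2;  a_1 = 12;  u_1 = (u_0 − 12)/19 = -1/2
  u_1 = -1/2;  a_2 = 9;  u_2 = (u_1 − 9)/19 = -1/2
  u_2 = -1/2;  a_3 = 9;  u_3 = (u_2 − 9)/19 = -1/2
Digits: (0, 12, 9, 9).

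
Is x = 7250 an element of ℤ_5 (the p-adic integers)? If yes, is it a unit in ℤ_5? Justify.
x ∈ ℤ_5 but not a unit; v_5(x) = 3 > 0

ℤ_5 = {x ∈ ℚ_5 : v_5(x) ≥ 0} and ℤ_5^× = {x ∈ ℤ_5 : v_5(x) = 0}. Here v_5(7250) = v_5(num) − v_5(den) = 3; compare against these criteria.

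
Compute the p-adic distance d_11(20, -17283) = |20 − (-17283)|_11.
d_11(20, -17283) = 1/1331

Step 1 — x − y = 20 − (-17283) = 17303. Step 2 — v_11(17303) = 3 (factor: 17303 = (11^3 · 13); the sign does not affect v_p). Step 3 — |x − y|_11 = 11^{-3} = 1/1331.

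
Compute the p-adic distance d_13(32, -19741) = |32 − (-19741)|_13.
d_13(32, -19741) = 1/2197

Step 1 — x − y = 32 − (-19741) = 19773. Step 2 — v_13(19773) = 3 (factor: 19773 = (13^3 · 9); the sign does not affect v_p). Step 3 — |x − y|_13 = 13^{-3} = 1/2197.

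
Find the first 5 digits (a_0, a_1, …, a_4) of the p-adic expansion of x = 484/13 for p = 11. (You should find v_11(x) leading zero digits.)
(a_0, …, a_4) = (0, 0, 2, 10, 5)

v_11(484/13) = 2, so a_0 = ... = a_1 = 0. Factor out: x = 11^2 · u with u = 4/13 a unit in ℤ_11. Expand u iteratively via a_{v+i} = u_i mod 11, u_{i+1} = (u_i − a_{v+i})/11:
  u_0 = 4/13;  a_2 = 2;  u_1 = (u_0 − 2)/11 = -2/13
  u_1 = -2/13;  a_3 = 10;  u_2 = (u_1 − 10)/11 = -12/13
  u_2 = -12/13;  a_4 = 5;  u_3 = (u_2 − 5)/11 = -7/13
Digits: (0, 0, 2, 10, 5).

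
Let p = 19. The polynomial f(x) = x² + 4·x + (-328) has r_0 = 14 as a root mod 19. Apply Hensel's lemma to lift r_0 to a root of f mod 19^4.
r_3 = 69554 (mod 130321)

Hensel: r_{i+1} = r_i − f(r_i)·(f′(r_i))^{-1} mod 19^{i+2}, f′(x) = 2x + 4. Iterate:
  r_0 = 14 (mod 19)
  r_1 = 242 (mod 361)
  r_2 = 964 (mod 6859)
  r_3 = 69554 (mod 130321)
Final: r = 69554 satisfies f(r) ≡ 0 mod 19^4.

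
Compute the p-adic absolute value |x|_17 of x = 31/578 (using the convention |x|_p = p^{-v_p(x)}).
|31/578|_17 = 289

Step 1 — compute v_17(x) by factoring powers of 17 out of the numerator and denominator: v_17(31/578) = -2. Step 2 — apply |x|_p = p^{-v_p(x)} = 17^{2} = 289.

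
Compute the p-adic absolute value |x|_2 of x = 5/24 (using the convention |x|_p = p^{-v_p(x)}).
|5/24|_2 = 8

Step 1 — compute v_2(x) by factoring powers of 2 out of the numerator and denominator: v_2(5/24) = -3. Step 2 — apply |x|_p = p^{-v_p(x)} = 2^{3} = 8.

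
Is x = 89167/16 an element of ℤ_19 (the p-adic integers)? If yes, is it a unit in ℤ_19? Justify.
x ∈ ℤ_19 but not a unit; v_19(x) = 3 > 0

ℤ_19 = {x ∈ ℚ_19 : v_19(x) ≥ 0} and ℤ_19^× = {x ∈ ℤ_19 : v_19(x) = 0}. Here v_19(89167/16) = v_19(num) − v_19(den) = 3; compare against these criteria.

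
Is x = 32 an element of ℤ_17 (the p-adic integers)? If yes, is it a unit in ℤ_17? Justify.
x ∈ ℤ_17^× (unit); v_17(x) = 0

ℤ_17 = {x ∈ ℚ_17 : v_17(x) ≥ 0} and ℤ_17^× = {x ∈ ℤ_17 : v_17(x) = 0}. Here v_17(32) = v_17(num) − v_17(den) = 0; compare against these criteria.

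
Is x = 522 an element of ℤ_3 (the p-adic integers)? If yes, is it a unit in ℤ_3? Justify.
x ∈ ℤ_3 but not a unit; v_3(x) = 2 > 0

ℤ_3 = {x ∈ ℚ_3 : v_3(x) ≥ 0} and ℤ_3^× = {x ∈ ℤ_3 : v_3(x) = 0}. Here v_3(522) = v_3(num) − v_3(den) = 2; compare against these criteria.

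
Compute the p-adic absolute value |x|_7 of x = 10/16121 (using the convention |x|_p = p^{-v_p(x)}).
|10/16121|_7 = 343

Step 1 — compute v_7(x) by factoring powers of 7 out of the numerator and denominator: v_7(10/16121) = -3. Step 2 — apply |x|_p = p^{-v_p(x)} = 7^{3} = 343.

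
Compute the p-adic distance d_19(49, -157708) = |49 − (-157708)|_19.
d_19(49, -157708) = 1/6859

Step 1 — x − y = 49 − (-157708) = 157757. Step 2 — v_19(157757) = 3 (factor: 157757 = (19^3 · 23); the sign does not affect v_p). Step 3 — |x − y|_19 = 19^{-3} = 1/6859.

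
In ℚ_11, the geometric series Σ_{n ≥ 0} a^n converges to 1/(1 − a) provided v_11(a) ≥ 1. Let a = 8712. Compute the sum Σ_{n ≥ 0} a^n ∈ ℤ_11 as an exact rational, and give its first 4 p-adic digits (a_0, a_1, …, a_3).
Σ a^n = 1/(1 − a) = -1/8711;  first 4 digits = (1, 0, 6, 6)

v_11(a) = 2 ≥ 1, so the series converges in ℤ_11 to 1/(1 − a) = 1/(1 − 8712) = -1/8711. Expand this rational in ℤ_11: compute digits iteratively via d_i = x_i mod 11, x_{i+1} = (x_i − d_i)/11. The first 4 digits are (1, 0, 6, 6).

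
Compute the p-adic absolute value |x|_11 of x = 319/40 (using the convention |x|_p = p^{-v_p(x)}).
|319/40|_11 = 1/11

Step 1 — compute v_11(x) by factoring powers of 11 out of the numerator and denominator: v_11(319/40) = 1. Step 2 — apply |x|_p = p^{-v_p(x)} = 11^{-1} = 1/11.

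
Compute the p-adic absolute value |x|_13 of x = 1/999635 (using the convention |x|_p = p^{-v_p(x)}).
|1/999635|_13 = 28561

Step 1 — compute v_13(x) by factoring powers of 13 out of the numerator and denominator: v_13(1/999635) = -4. Step 2 — apply |x|_p = p^{-v_p(x)} = 13^{4} = 28561.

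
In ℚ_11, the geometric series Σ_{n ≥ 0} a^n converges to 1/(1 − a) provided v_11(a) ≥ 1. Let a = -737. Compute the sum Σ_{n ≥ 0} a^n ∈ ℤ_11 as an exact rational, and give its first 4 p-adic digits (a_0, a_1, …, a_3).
Σ a^n = 1/(1 − a) = 1/738;  first 4 digits = (1, 10, 5, 10)

v_11(a) = 1 ≥ 1, so the series converges in ℤ_11 to 1/(1 − a) = 1/(1 − (-737)) = 1/738. Expand this rational in ℤ_11: compute digits iteratively via d_i = x_i mod 11, x_{i+1} = (x_i − d_i)/11. The first 4 digits are (1, 10, 5, 10).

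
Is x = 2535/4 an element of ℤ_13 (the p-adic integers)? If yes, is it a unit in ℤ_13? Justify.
x ∈ ℤ_13 but not a unit; v_13(x) = 2 > 0

ℤ_13 = {x ∈ ℚ_13 : v_13(x) ≥ 0} and ℤ_13^× = {x ∈ ℤ_13 : v_13(x) = 0}. Here v_13(2535/4) = v_13(num) − v_13(den) = 2; compare against these criteria.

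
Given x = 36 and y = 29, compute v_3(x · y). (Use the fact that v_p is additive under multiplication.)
v_3(1044) = 2

v_p(x) = 2 (factor: 36 = 3^2 · 4); v_p(y) = 0 (factor: 29 = 3^0 · 29). Additivity: v_p(xy) = v_p(x) + v_p(y) = 2 + 0 = 2. (Direct check: xy = 1044 = 3^2 · (116).)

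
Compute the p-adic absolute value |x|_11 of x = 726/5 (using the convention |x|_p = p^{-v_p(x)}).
|726/5|_11 = 1/121

Step 1 — compute v_11(x) by factoring powers of 11 out of the numerator and denominator: v_11(726/5) = 2. Step 2 — apply |x|_p = p^{-v_p(x)} = 11^{-2} = 1/121.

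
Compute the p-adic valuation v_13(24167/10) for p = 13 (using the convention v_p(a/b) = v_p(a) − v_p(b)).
v_13(24167/10) = 3

Factor powers of 13 from the numerator and denominator of the reduced fraction: 24167 = 13^3 · 11 and 10 = 13^0 · 10. Apply v_p(a/b) = v_p(a) − v_p(b): v_13(24167/10) = 3 − 0 = 3.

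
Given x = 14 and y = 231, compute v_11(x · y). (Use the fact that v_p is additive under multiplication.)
v_11(3234) = 1

v_p(x) = 0 (factor: 14 = 11^0 · 14); v_p(y) = 1 (factor: 231 = 11^1 · 21). Additivity: v_p(xy) = v_p(x) + v_p(y) = 0 + 1 = 1. (Direct check: xy = 3234 = 11^1 · (294).)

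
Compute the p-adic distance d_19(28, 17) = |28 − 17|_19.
d_19(28, 17) = 1

Step 1 — x − y = 28 − 17 = 11. Step 2 — v_19(11) = 0 (factor: 11 = (19^0 · 11); the sign does not affect v_p). Step 3 — |x − y|_19 = 19^{0} = 1.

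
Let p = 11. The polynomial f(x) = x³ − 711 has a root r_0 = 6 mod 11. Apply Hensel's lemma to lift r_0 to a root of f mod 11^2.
r_1 = 61 (mod 121)

Hensel: r_{i+1} = r_i − f(r_i)/f′(r_i) mod 11^{i+2}, where f′(x) = 3x². Iterate:
  r_0 = 6 (mod 11)
  r_1 = 61 (mod 121)
Final: r = 61 with f(r) ≡ 0 mod 11^2.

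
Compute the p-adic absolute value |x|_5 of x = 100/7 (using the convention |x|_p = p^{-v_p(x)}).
|100/7|_5 = 1/25

Step 1 — compute v_5(x) by factoring powers of 5 out of the numerator and denominator: v_5(100/7) = 2. Step 2 — apply |x|_p = p^{-v_p(x)} = 5^{-2} = 1/25.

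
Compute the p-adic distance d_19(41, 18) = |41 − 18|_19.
d_19(41, 18) = 1

Step 1 — x − y = 41 − 18 = 23. Step 2 — v_19(23) = 0 (factor: 23 = (19^0 · 23); the sign does not affect v_p). Step 3 — |x − y|_19 = 19^{0} = 1.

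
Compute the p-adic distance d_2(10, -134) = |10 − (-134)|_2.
d_2(10, -134) = 1/16

Step 1 — x − y = 10 − (-134) = 144. Step 2 — v_2(144) = 4 (factor: 144 = (2^4 · 9); the sign does not affect v_p). Step 3 — |x − y|_2 = 2^{-4} = 1/16.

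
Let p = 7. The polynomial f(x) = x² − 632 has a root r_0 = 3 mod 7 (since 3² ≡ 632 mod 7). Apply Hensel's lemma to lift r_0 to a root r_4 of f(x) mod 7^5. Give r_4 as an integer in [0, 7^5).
r_4 = 4476 (mod 16807)

Hensel's recurrence: r_{i+1} = r_i − f(r_i)·(f′(r_i))^{-1} mod 7^{i+2}, with f′(x) = 2x. Iterate:
  r_0 = 3 (mod 7)
  r_1 = 17 (mod 49)
  r_2 = 17 (mod 343)
  r_3 = 2075 (mod 2401)
  r_4 = 4476 (mod 16807)
Final: r_4 = 4476, and one checks f(r_4) ≡ 0 mod 7^5.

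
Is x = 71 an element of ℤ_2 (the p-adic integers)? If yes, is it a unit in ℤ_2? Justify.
x ∈ ℤ_2^× (unit); v_2(x) = 0

ℤ_2 = {x ∈ ℚ_2 : v_2(x) ≥ 0} and ℤ_2^× = {x ∈ ℤ_2 : v_2(x) = 0}. Here v_2(71) = v_2(num) − v_2(den) = 0; compare against these criteria.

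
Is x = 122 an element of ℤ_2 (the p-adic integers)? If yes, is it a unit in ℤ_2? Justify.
x ∈ ℤ_2 but not a unit; v_2(x) = 1 > 0

ℤ_2 = {x ∈ ℚ_2 : v_2(x) ≥ 0} and ℤ_2^× = {x ∈ ℤ_2 : v_2(x) = 0}. Here v_2(122) = v_2(num) − v_2(den) = 1; compare against these criteria.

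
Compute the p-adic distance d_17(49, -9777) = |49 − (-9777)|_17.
d_17(49, -9777) = 1/4913

Step 1 — x − y = 49 − (-9777) = 9826. Step 2 — v_17(9826) = 3 (factor: 9826 = (17^3 · 2); the sign does not affect v_p). Step 3 — |x − y|_17 = 17^{-3} = 1/4913.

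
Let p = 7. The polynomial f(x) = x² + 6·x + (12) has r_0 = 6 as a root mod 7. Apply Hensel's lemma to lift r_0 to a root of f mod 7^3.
r_2 = 34 (mod 343)

Hensel: r_{i+1} = r_i − f(r_i)·(f′(r_i))^{-1} mod 7^{i+2}, f′(x) = 2x + 6. Iterate:
  r_0 = 6 (mod 7)
  r_1 = 34 (mod 49)
  r_2 = 34 (mod 343)
Final: r = 34 satisfies f(r) ≡ 0 mod 7^3.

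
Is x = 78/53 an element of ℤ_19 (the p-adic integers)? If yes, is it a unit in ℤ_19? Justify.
x ∈ ℤ_19^× (unit); v_19(x) = 0

ℤ_19 = {x ∈ ℚ_19 : v_19(x) ≥ 0} and ℤ_19^× = {x ∈ ℤ_19 : v_19(x) = 0}. Here v_19(78/53) = v_19(num) − v_19(den) = 0; compare against these criteria.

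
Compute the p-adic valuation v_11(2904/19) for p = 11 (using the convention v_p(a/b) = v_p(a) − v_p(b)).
v_11(2904/19) = 2

Factor powers of 11 from the numerator and denominator of the reduced fraction: 2904 = 11^2 · 24 and 19 = 11^0 · 19. Apply v_p(a/b) = v_p(a) − v_p(b): v_11(2904/19) = 2 − 0 = 2.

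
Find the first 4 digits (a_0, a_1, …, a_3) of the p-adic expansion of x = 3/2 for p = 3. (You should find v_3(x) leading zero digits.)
(a_0, …, a_3) = (0, 2, 1, 1)

v_3(3/2) = 1, so a_0 = ... = a_0 = 0. Factor out: x = 3^1 · u with u = 1/2 a unit in ℤ_3. Expand u iteratively via a_{v+i} = u_i mod 3, u_{i+1} = (u_i − a_{v+i})/3:
  u_0 = 1/2;  a_1 = 2;  u_1 = (u_0 − 2)/3 = -1/2
  u_1 = -1/2;  a_2 = 1;  u_2 = (u_1 − 1)/3 = -1/2
  u_2 = -1/2;  a_3 = 1;  u_3 = (u_2 − 1)/3 = -1/2
Digits: (0, 2, 1, 1).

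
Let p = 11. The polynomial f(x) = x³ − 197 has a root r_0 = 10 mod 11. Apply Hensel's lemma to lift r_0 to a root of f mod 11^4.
r_3 = 428 (mod 14641)

Hensel: r_{i+1} = r_i − f(r_i)/f′(r_i) mod 11^{i+2}, where f′(x) = 3x². Iterate:
  r_0 = 10 (mod 11)
  r_1 = 65 (mod 121)
  r_2 = 428 (mod 1331)
  r_3 = 428 (mod 14641)
Final: r = 428 with f(r) ≡ 0 mod 11^4.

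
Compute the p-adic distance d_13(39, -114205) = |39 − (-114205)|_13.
d_13(39, -114205) = 1/28561

Step 1 — x − y = 39 − (-114205) = 114244. Step 2 — v_13(114244) = 4 (factor: 114244 = (13^4 · 4); the sign does not affect v_p). Step 3 — |x − y|_13 = 13^{-4} = 1/28561.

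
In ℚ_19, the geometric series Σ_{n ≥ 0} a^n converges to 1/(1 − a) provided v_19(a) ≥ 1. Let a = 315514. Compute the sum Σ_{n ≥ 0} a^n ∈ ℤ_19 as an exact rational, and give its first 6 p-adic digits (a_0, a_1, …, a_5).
Σ a^n = 1/(1 − a) = -1/315513;  first 6 digits = (1, 0, 0, 8, 2, 0)

v_19(a) = 3 ≥ 1, so the series converges in ℤ_19 to 1/(1 − a) = 1/(1 − 315514) = -1/315513. Expand this rational in ℤ_19: compute digits iteratively via d_i = x_i mod 19, x_{i+1} = (x_i − d_i)/19. The first 6 digits are (1, 0, 0, 8, 2, 0).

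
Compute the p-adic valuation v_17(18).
v_17(18) = 0

v_17(n) is the largest exponent k such that 17^k divides n. Factor out: 18 = 17^0 · 18. (Sign doesn't affect v_p.) So v_17(18) = 0.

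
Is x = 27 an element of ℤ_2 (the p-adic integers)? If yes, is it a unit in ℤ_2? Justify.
x ∈ ℤ_2^× (unit); v_2(x) = 0

ℤ_2 = {x ∈ ℚ_2 : v_2(x) ≥ 0} and ℤ_2^× = {x ∈ ℤ_2 : v_2(x) = 0}. Here v_2(27) = v_2(num) − v_2(den) = 0; compare against these criteria.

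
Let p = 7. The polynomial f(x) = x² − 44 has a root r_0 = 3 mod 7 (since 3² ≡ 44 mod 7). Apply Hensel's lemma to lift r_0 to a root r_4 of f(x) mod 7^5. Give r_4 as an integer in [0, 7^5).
r_4 = 16040 (mod 16807)

Hensel's recurrence: r_{i+1} = r_i − f(r_i)·(f′(r_i))^{-1} mod 7^{i+2}, with f′(x) = 2x. Iterate:
  r_0 = 3 (mod 7)
  r_1 = 17 (mod 49)
  r_2 = 262 (mod 343)
  r_3 = 1634 (mod 2401)
  r_4 = 16040 (mod 16807)
Final: r_4 = 16040, and one checks f(r_4) ≡ 0 mod 7^5.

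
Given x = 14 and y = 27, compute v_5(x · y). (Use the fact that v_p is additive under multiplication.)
v_5(378) = 0

v_p(x) = 0 (factor: 14 = 5^0 · 14); v_p(y) = 0 (factor: 27 = 5^0 · 27). Additivity: v_p(xy) = v_p(x) + v_p(y) = 0 + 0 = 0. (Direct check: xy = 378 = 5^0 · (378).)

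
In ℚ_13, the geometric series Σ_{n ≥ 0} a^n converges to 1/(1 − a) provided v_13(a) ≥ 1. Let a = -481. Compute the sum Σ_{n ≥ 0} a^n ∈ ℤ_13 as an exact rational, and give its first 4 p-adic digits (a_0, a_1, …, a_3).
Σ a^n = 1/(1 − a) = 1/482;  first 4 digits = (1, 2, 1, 9)

v_13(a) = 1 ≥ 1, so the series converges in ℤ_13 to 1/(1 − a) = 1/(1 − (-481)) = 1/482. Expand this rational in ℤ_13: compute digits iteratively via d_i = x_i mod 13, x_{i+1} = (x_i − d_i)/13. The first 4 digits are (1, 2, 1, 9).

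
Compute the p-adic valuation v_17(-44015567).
v_17(-44015567) = 5

v_17(n) is the largest exponent k such that 17^k divides n. Factor out: -44015567 = -17^5 · 31. (Sign doesn't affect v_p.) So v_17(-44015567) = 5.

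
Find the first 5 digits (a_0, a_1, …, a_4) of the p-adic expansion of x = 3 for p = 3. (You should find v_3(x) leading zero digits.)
(a_0, …, a_4) = (0, 1, 0, 0, 0)

v_3(3) = 1, so a_0 = ... = a_0 = 0. Factor out: x = 3^1 · u with u = 1 a unit in ℤ_3. Expand u iteratively via a_{v+i} = u_i mod 3, u_{i+1} = (u_i − a_{v+i})/3:
  u_0 = 1;  a_1 = 1;  u_1 = (u_0 − 1)/3 = 0
  u_1 = 0;  a_2 = 0;  u_2 = (u_1 − 0)/3 = 0
  u_2 = 0;  a_3 = 0;  u_3 = (u_2 − 0)/3 = 0
  u_3 = 0;  a_4 = 0;  u_4 = (u_3 − 0)/3 = 0
Digits: (0, 1, 0, 0, 0).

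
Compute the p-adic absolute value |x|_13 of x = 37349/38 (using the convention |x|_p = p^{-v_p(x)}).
|37349/38|_13 = 1/2197

Step 1 — compute v_13(x) by factoring powers of 13 out of the numerator and denominator: v_13(37349/38) = 3. Step 2 — apply |x|_p = p^{-v_p(x)} = 13^{-3} = 1/2197.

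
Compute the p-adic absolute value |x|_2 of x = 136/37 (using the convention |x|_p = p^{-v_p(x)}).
|136/37|_2 = 1/8

Step 1 — compute v_2(x) by factoring powers of 2 out of the numerator and denominator: v_2(136/37) = 3. Step 2 — apply |x|_p = p^{-v_p(x)} = 2^{-3} = 1/8.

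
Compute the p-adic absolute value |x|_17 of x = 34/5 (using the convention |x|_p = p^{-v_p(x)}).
|34/5|_17 = 1/17

Step 1 — compute v_17(x) by factoring powers of 17 out of the numerator and denominator: v_17(34/5) = 1. Step 2 — apply |x|_p = p^{-v_p(x)} = 17^{-1} = 1/17.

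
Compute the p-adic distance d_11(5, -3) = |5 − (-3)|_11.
d_11(5, -3) = 1

Step 1 — x − y = 5 − (-3) = 8. Step 2 — v_11(8) = 0 (factor: 8 = (11^0 · 8); the sign does not affect v_p). Step 3 — |x − y|_11 = 11^{0} = 1.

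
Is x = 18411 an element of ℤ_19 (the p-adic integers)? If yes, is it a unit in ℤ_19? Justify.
x ∈ ℤ_19 but not a unit; v_19(x) = 2 > 0

ℤ_19 = {x ∈ ℚ_19 : v_19(x) ≥ 0} and ℤ_19^× = {x ∈ ℤ_19 : v_19(x) = 0}. Here v_19(18411) = v_19(num) − v_19(den) = 2; compare against these criteria.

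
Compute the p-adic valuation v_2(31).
v_2(31) = 0

v_2(n) is the largest exponent k such that 2^k divides n. Factor out: 31 = 2^0 · 31. (Sign doesn't affect v_p.) So v_2(31) = 0.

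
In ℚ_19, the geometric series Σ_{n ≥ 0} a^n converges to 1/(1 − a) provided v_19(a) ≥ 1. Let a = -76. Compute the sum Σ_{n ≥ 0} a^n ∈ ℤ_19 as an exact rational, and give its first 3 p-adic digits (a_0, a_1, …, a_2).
Σ a^n = 1/(1 − a) = 1/77;  first 3 digits = (1, 15, 15)

v_19(a) = 1 ≥ 1, so the series converges in ℤ_19 to 1/(1 − a) = 1/(1 − (-76)) = 1/77. Expand this rational in ℤ_19: compute digits iteratively via d_i = x_i mod 19, x_{i+1} = (x_i − d_i)/19. The first 3 digits are (1, 15, 15).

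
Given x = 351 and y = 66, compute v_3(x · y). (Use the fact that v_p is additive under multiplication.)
v_3(23166) = 4

v_p(x) = 3 (factor: 351 = 3^3 · 13); v_p(y) = 1 (factor: 66 = 3^1 · 22). Additivity: v_p(xy) = v_p(x) + v_p(y) = 3 + 1 = 4. (Direct check: xy = 23166 = 3^4 · (286).)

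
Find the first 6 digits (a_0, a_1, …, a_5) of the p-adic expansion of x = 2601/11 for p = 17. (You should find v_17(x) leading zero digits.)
(a_0, …, a_5) = (0, 0, 7, 12, 7, 15)

v_17(2601/11) = 2, so a_0 = ... = a_1 = 0. Factor out: x = 17^2 · u with u = 9/11 a unit in ℤ_17. Expand u iteratively via a_{v+i} = u_i mod 17, u_{i+1} = (u_i − a_{v+i})/17:
  u_0 = 9/11;  a_2 = 7;  u_1 = (u_0 − 7)/17 = -4/11
  u_1 = -4/11;  a_3 = 12;  u_2 = (u_1 − 12)/17 = -8/11
  u_2 = -8/11;  a_4 = 7;  u_3 = (u_2 − 7)/17 = -5/11
  u_3 = -5/11;  a_5 = 15;  u_4 = (u_3 − 15)/17 = -10/11
Digits: (0, 0, 7, 12, 7, 15).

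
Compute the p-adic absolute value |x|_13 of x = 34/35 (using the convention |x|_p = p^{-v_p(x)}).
|34/35|_13 = 1

Step 1 — compute v_13(x) by factoring powers of 13 out of the numerator and denominator: v_13(34/35) = 0. Step 2 — apply |x|_p = p^{-v_p(x)} = 13^{0} = 1.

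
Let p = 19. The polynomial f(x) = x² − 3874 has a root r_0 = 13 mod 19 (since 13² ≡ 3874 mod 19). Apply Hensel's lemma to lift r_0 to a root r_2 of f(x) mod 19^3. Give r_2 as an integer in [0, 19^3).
r_2 = 1419 (mod 6859)

Hensel's recurrence: r_{i+1} = r_i − f(r_i)·(f′(r_i))^{-1} mod 19^{i+2}, with f′(x) = 2x. Iterate:
  r_0 = 13 (mod 19)
  r_1 = 336 (mod 361)
  r_2 = 1419 (mod 6859)
Final: r_2 = 1419, and one checks f(r_2) ≡ 0 mod 19^3.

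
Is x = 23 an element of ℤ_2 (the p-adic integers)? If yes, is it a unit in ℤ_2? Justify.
x ∈ ℤ_2^× (unit); v_2(x) = 0

ℤ_2 = {x ∈ ℚ_2 : v_2(x) ≥ 0} and ℤ_2^× = {x ∈ ℤ_2 : v_2(x) = 0}. Here v_2(23) = v_2(num) − v_2(den) = 0; compare against these criteria.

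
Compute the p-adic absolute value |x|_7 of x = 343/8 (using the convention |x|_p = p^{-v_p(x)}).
|343/8|_7 = 1/343

Step 1 — compute v_7(x) by factoring powers of 7 out of the numerator and denominator: v_7(343/8) = 3. Step 2 — apply |x|_p = p^{-v_p(x)} = 7^{-3} = 1/343.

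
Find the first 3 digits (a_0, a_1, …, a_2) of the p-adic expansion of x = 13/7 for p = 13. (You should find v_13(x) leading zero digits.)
(a_0, …, a_2) = (0, 2, 11)

v_13(13/7) = 1, so a_0 = ... = a_0 = 0. Factor out: x = 13^1 · u with u = 1/7 a unit in ℤ_13. Expand u iteratively via a_{v+i} = u_i mod 13, u_{i+1} = (u_i − a_{v+i})/13:
  u_0 = 1/7;  a_1 = 2;  u_1 = (u_0 − 2)/13 = -1/7
  u_1 = -1/7;  a_2 = 11;  u_2 = (u_1 − 11)/13 = -6/7
Digits: (0, 2, 11).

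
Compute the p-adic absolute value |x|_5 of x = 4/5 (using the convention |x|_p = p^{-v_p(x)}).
|4/5|_5 = 5

Step 1 — compute v_5(x) by factoring powers of 5 out of the numerator and denominator: v_5(4/5) = -1. Step 2 — apply |x|_p = p^{-v_p(x)} = 5^{1} = 5.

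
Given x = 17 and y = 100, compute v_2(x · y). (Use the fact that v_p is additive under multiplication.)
v_2(1700) = 2

v_p(x) = 0 (factor: 17 = 2^0 · 17); v_p(y) = 2 (factor: 100 = 2^2 · 25). Additivity: v_p(xy) = v_p(x) + v_p(y) = 0 + 2 = 2. (Direct check: xy = 1700 = 2^2 · (425).)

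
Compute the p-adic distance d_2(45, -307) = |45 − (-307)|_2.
d_2(45, -307) = 1/32

Step 1 — x − y = 45 − (-307) = 352. Step 2 — v_2(352) = 5 (factor: 352 = (2^5 · 11); the sign does not affect v_p). Step 3 — |x − y|_2 = 2^{-5} = 1/32.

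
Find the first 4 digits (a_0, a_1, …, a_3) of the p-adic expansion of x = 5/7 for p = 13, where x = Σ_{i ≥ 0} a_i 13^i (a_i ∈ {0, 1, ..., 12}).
(a_0, …, a_3) = (10, 3, 9, 3)

v_13(5/7) = 0 (numerator and denominator both coprime to 13), so x ∈ ℤ_13^×. Compute digits iteratively via a_i = x_i mod 13, x_{i+1} = (x_i − a_i)/13, with x_0 = x:
  x_0 = 5/7;  a_0 = 10;  x_1 = (x_0 − 10)/13 = -5/7
  x_1 = -5/7;  a_1 = 3;  x_2 = (x_1 − 3)/13 = -2/7
  x_2 = -2/7;  a_2 = 9;  x_3 = (x_2 − 9)/13 = -5/7
  x_3 = -5/7;  a_3 = 3;  x_4 = (x_3 − 3)/13 = -2/7
Digits: (10, 3, 9, 3).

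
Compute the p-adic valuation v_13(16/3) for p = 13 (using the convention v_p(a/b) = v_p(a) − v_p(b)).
v_13(16/3) = 0

Factor powers of 13 from the numerator and denominator of the reduced fraction: 16 = 13^0 · 16 and 3 = 13^0 · 3. Apply v_p(a/b) = v_p(a) − v_p(b): v_13(16/3) = 0 − 0 = 0.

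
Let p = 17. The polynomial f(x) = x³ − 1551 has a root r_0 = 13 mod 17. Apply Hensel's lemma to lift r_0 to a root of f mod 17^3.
r_2 = 4756 (mod 4913)

Hensel: r_{i+1} = r_i − f(r_i)/f′(r_i) mod 17^{i+2}, where f′(x) = 3x². Iterate:
  r_0 = 13 (mod 17)
  r_1 = 132 (mod 289)
  r_2 = 4756 (mod 4913)
Final: r = 4756 with f(r) ≡ 0 mod 17^3.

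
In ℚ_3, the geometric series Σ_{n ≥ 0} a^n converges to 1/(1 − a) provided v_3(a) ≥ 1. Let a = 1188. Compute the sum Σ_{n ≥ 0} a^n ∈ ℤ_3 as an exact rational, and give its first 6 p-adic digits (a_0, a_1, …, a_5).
Σ a^n = 1/(1 − a) = -1/1187;  first 6 digits = (1, 0, 0, 2, 2, 1)

v_3(a) = 3 ≥ 1, so the series converges in ℤ_3 to 1/(1 − a) = 1/(1 − 1188) = -1/1187. Expand this rational in ℤ_3: compute digits iteratively via d_i = x_i mod 3, x_{i+1} = (x_i − d_i)/3. The first 6 digits are (1, 0, 0, 2, 2, 1).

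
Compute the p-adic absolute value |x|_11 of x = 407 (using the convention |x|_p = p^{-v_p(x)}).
|407|_11 = 1/11

Step 1 — compute v_11(x) by factoring powers of 11 out of the numerator and denominator: v_11(407) = 1. Step 2 — apply |x|_p = p^{-v_p(x)} = 11^{-1} = 1/11.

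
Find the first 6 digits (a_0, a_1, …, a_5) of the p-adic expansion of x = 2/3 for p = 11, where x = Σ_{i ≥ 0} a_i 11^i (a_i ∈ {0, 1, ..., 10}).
(a_0, …, a_5) = (8, 3, 7, 3, 7, 3)

v_11(2/3) = 0 (numerator and denominator both coprime to 11), so x ∈ ℤ_11^×. Compute digits iteratively via a_i = x_i mod 11, x_{i+1} = (x_i − a_i)/11, with x_0 = x:
  x_0 = 2/3;  a_0 = 8;  x_1 = (x_0 − 8)/11 = -2/3
  x_1 = -2/3;  a_1 = 3;  x_2 = (x_1 − 3)/11 = -1/3
  x_2 = -1/3;  a_2 = 7;  x_3 = (x_2 − 7)/11 = -2/3
  x_3 = -2/3;  a_3 = 3;  x_4 = (x_3 − 3)/11 = -1/3
  x_4 = -1/3;  a_4 = 7;  x_5 = (x_4 − 7)/11 = -2/3
  x_5 = -2/3;  a_5 = 3;  x_6 = (x_5 − 3)/11 = -1/3
Digits: (8, 3, 7, 3, 7, 3).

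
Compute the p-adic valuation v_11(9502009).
v_11(9502009) = 5

v_11(n) is the largest exponent k such that 11^k divides n. Factor out: 9502009 = 11^5 · 59. (Sign doesn't affect v_p.) So v_11(9502009) = 5.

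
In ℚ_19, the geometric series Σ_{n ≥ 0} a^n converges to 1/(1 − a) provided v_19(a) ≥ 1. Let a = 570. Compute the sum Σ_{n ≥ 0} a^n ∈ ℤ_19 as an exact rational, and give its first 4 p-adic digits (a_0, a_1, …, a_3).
Σ a^n = 1/(1 − a) = -1/569;  first 4 digits = (1, 11, 8, 10)

v_19(a) = 1 ≥ 1, so the series converges in ℤ_19 to 1/(1 − a) = 1/(1 − 570) = -1/569. Expand this rational in ℤ_19: compute digits iteratively via d_i = x_i mod 19, x_{i+1} = (x_i − d_i)/19. The first 4 digits are (1, 11, 8, 10).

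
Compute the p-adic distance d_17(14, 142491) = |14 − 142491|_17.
d_17(14, 142491) = 1/4913

Step 1 — x − y = 14 − 142491 = -142477. Step 2 — v_17(-142477) = 3 (factor: -142477 = −(17^3 · 29); the sign does not affect v_p). Step 3 — |x − y|_17 = 17^{-3} = 1/4913.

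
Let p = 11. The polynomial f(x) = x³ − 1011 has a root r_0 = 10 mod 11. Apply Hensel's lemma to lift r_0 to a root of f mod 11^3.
r_2 = 1143 (mod 1331)

Hensel: r_{i+1} = r_i − f(r_i)/f′(r_i) mod 11^{i+2}, where f′(x) = 3x². Iterate:
  r_0 = 10 (mod 11)
  r_1 = 54 (mod 121)
  r_2 = 1143 (mod 1331)
Final: r = 1143 with f(r) ≡ 0 mod 11^3.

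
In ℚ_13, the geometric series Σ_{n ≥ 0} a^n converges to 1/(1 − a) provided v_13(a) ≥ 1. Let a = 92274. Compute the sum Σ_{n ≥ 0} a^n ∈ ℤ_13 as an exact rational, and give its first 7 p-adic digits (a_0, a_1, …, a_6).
Σ a^n = 1/(1 − a) = -1/92273;  first 7 digits = (1, 0, 0, 3, 3, 0, 9)

v_13(a) = 3 ≥ 1, so the series converges in ℤ_13 to 1/(1 − a) = 1/(1 − 92274) = -1/92273. Expand this rational in ℤ_13: compute digits iteratively via d_i = x_i mod 13, x_{i+1} = (x_i − d_i)/13. The first 7 digits are (1, 0, 0, 3, 3, 0, 9).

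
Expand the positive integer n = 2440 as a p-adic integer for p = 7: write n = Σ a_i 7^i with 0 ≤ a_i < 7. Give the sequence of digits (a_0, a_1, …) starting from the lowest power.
(a_0, a_1, …) = (4, 5, 0, 0, 1)

Repeated division by 7 gives the digits low-to-high: 2440 = 4 + 5·7^1 + 1·7^4. Digit sequence: (4, 5, 0, 0, 1).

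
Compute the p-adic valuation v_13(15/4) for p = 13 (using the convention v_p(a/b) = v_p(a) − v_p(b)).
v_13(15/4) = 0

Factor powers of 13 from the numerator and denominator of the reduced fraction: 15 = 13^0 · 15 and 4 = 13^0 · 4. Apply v_p(a/b) = v_p(a) − v_p(b): v_13(15/4) = 0 − 0 = 0.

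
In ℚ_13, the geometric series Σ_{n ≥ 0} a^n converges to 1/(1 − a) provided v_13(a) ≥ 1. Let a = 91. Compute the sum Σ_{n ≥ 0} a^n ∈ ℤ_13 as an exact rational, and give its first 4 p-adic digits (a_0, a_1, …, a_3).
Σ a^n = 1/(1 − a) = -1/90;  first 4 digits = (1, 7, 10, 8)

v_13(a) = 1 ≥ 1, so the series converges in ℤ_13 to 1/(1 − a) = 1/(1 − 91) = -1/90. Expand this rational in ℤ_13: compute digits iteratively via d_i = x_i mod 13, x_{i+1} = (x_i − d_i)/13. The first 4 digits are (1, 7, 10, 8).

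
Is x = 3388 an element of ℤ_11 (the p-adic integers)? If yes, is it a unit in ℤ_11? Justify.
x ∈ ℤ_11 but not a unit; v_11(x) = 2 > 0

ℤ_11 = {x ∈ ℚ_11 : v_11(x) ≥ 0} and ℤ_11^× = {x ∈ ℤ_11 : v_11(x) = 0}. Here v_11(3388) = v_11(num) − v_11(den) = 2; compare against these criteria.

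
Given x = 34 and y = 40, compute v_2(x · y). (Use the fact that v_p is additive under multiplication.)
v_2(1360) = 4

v_p(x) = 1 (factor: 34 = 2^1 · 17); v_p(y) = 3 (factor: 40 = 2^3 · 5). Additivity: v_p(xy) = v_p(x) + v_p(y) = 1 + 3 = 4. (Direct check: xy = 1360 = 2^4 · (85).)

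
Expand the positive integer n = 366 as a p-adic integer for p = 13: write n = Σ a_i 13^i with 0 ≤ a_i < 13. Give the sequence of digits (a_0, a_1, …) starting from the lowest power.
(a_0, a_1, …) = (2, 2, 2)

Repeated division by 13 gives the digits low-to-high: 366 = 2 + 2·13^1 + 2·13^2. Digit sequence: (2, 2, 2).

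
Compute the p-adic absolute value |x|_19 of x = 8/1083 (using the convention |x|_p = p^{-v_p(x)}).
|8/1083|_19 = 361

Step 1 — compute v_19(x) by factoring powers of 19 out of the numerator and denominator: v_19(8/1083) = -2. Step 2 — apply |x|_p = p^{-v_p(x)} = 19^{2} = 361.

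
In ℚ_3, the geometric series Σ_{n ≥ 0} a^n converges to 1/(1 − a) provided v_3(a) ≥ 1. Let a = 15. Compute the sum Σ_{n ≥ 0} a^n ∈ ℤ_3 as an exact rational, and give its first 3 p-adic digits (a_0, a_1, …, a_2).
Σ a^n = 1/(1 − a) = -1/14;  first 3 digits = (1, 2, 2)

v_3(a) = 1 ≥ 1, so the series converges in ℤ_3 to 1/(1 − a) = 1/(1 − 15) = -1/14. Expand this rational in ℤ_3: compute digits iteratively via d_i = x_i mod 3, x_{i+1} = (x_i − d_i)/3. The first 3 digits are (1, 2, 2).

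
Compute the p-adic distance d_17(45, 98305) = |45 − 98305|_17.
d_17(45, 98305) = 1/4913

Step 1 — x − y = 45 − 98305 = -98260. Step 2 — v_17(-98260) = 3 (factor: -98260 = −(17^3 · 20); the sign does not affect v_p). Step 3 — |x − y|_17 = 17^{-3} = 1/4913.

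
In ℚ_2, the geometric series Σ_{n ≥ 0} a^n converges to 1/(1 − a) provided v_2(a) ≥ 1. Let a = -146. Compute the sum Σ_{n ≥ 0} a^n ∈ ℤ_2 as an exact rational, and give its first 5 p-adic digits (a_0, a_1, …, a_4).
Σ a^n = 1/(1 − a) = 1/147;  first 5 digits = (1, 1, 0, 1, 1)

v_2(a) = 1 ≥ 1, so the series converges in ℤ_2 to 1/(1 − a) = 1/(1 − (-146)) = 1/147. Expand this rational in ℤ_2: compute digits iteratively via d_i = x_i mod 2, x_{i+1} = (x_i − d_i)/2. The first 5 digits are (1, 1, 0, 1, 1).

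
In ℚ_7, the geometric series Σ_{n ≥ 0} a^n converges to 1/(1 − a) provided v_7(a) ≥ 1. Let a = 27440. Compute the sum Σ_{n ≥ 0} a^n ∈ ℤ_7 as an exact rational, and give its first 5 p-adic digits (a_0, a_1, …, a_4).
Σ a^n = 1/(1 − a) = -1/27439;  first 5 digits = (1, 0, 0, 3, 4)

v_7(a) = 3 ≥ 1, so the series converges in ℤ_7 to 1/(1 − a) = 1/(1 − 27440) = -1/27439. Expand this rational in ℤ_7: compute digits iteratively via d_i = x_i mod 7, x_{i+1} = (x_i − d_i)/7. The first 5 digits are (1, 0, 0, 3, 4).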